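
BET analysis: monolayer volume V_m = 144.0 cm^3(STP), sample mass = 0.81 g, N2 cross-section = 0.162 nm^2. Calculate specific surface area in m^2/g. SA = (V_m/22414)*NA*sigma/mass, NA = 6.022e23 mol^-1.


Number of moles in monolayer = V_m / 22414 = 144.0 / 22414 = 0.00642456
Number of molecules = moles * NA = 0.00642456 * 6.022e23
SA = molecules * sigma / mass
SA = (144.0 / 22414) * 6.022e23 * 0.162e-18 / 0.81
SA = 773.8 m^2/g

773.8


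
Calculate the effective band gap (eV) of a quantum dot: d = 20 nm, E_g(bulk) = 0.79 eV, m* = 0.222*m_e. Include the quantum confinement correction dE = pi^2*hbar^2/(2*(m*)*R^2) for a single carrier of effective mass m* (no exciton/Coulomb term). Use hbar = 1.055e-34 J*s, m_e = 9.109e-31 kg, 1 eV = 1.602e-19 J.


Radius R = 20/2 nm = 1e-08 m
Confinement energy dE = pi^2 * hbar^2 / (2 * m_eff * m_e * R^2)
dE = pi^2 * (1.055e-34)^2 / (2 * 0.222 * 9.109e-31 * (1e-08)^2) J, divided by 1.602e-19 J/eV
dE = 0.017 eV
Total band gap = E_g(bulk) + dE = 0.79 + 0.017 = 0.807 eV

0.807


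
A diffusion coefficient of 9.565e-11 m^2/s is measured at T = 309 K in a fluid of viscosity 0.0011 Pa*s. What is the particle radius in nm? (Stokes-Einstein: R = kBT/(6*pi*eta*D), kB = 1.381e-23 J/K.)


Stokes-Einstein: R = kB*T / (6*pi*eta*D)
R = 1.381e-23 * 309 / (6 * pi * 0.0011 * 9.565e-11)
R = 2.15166e-09 m = 2.15 nm

2.15


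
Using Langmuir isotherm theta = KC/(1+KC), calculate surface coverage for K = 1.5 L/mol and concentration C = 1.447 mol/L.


Langmuir isotherm: theta = K*C / (1 + K*C)
K*C = 1.5 * 1.447 = 2.1705
theta = 2.1705 / (1 + 2.1705) = 2.1705 / 3.1705
theta = 0.6846

0.6846


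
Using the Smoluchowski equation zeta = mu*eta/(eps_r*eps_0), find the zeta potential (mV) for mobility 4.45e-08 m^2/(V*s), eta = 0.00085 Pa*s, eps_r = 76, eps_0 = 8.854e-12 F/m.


Smoluchowski equation: zeta = mu * eta / (eps_r * eps_0)
zeta = 4.45e-08 * 0.00085 / (76 * 8.854e-12)
zeta = 0.056212 V = 56.21 mV

56.21


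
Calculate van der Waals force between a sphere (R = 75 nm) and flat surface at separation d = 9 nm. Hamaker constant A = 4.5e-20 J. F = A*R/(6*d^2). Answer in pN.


Convert to SI: R = 75 nm = 7.5e-08 m, d = 9 nm = 9e-09 m
F = A * R / (6 * d^2)
F = 4.5e-20 * 7.5e-08 / (6 * (9e-09)^2)
F = 6.94444e-12 N = 6.944 pN

6.944


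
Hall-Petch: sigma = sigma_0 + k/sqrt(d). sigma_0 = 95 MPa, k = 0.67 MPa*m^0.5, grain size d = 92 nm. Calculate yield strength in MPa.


d = 92 nm = 9.2e-08 m
sqrt(d) = 0.000303315
Hall-Petch contribution = k / sqrt(d) = 0.67 / 0.000303315 = 2208.9 MPa
sigma = sigma_0 + k/sqrt(d) = 95 + 2208.9 = 2303.9 MPa

2303.9


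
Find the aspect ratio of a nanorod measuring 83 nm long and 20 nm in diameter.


Aspect ratio AR = length / diameter
AR = 83 / 20
AR = 4.15

4.15


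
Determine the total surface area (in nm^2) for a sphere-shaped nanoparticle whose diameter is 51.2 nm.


Radius r = 51.2/2 = 25.6 nm
Surface area SA = 4 * pi * r^2
SA = 4 * pi * (25.6)^2
SA = 8235.5 nm^2

8235.5


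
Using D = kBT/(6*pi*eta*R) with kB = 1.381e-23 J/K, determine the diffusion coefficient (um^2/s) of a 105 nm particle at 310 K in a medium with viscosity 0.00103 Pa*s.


Radius R = 105/2 = 52.5 nm = 5.25e-08 m
D = kB*T / (6*pi*eta*R)
D = 1.381e-23 * 310 / (6 * pi * 0.00103 * 5.25e-08)
D = 4.20008e-12 m^2/s = 4.2 um^2/s

4.2


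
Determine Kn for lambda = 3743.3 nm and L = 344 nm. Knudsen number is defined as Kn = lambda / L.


Knudsen number Kn = lambda / L
Kn = 3743.3 / 344
Kn = 10.8817

10.8817


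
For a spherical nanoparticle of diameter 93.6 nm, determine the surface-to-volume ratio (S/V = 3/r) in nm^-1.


Radius r = 93.6/2 = 46.8 nm
S/V = 3 / r = 3 / 46.8
S/V = 0.0641 nm^-1

0.0641


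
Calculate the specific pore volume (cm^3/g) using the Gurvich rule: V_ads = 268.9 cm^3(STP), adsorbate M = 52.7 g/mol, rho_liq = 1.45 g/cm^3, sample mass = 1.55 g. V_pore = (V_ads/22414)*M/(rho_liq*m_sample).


Moles adsorbed n = V_ads / 22414 = 268.9 / 22414 = 1.199697e-02 mol
Liquid volume V_liq = n * M / rho_liq = 1.199697e-02 * 52.7 / 1.45 = 0.43603 cm^3
Specific pore volume V_pore = V_liq / m_sample = 0.43603 / 1.55
V_pore = 0.2813 cm^3/g

0.2813


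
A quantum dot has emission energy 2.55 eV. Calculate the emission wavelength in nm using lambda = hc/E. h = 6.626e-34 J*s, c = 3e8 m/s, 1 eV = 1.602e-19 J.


Convert energy: E = 2.55 eV = 2.55 * 1.602e-19 = 4.0851e-19 J
lambda = h*c / E = 6.626e-34 * 3e8 / 4.0851e-19
lambda = 4.86598e-07 m = 486.6 nm

486.6


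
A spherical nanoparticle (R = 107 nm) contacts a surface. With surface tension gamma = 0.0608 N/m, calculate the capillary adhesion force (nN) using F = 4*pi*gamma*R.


Convert radius: R = 107 nm = 1.07e-07 m
F = 4 * pi * gamma * R
F = 4 * pi * 0.0608 * 1.07e-07
F = 8.17518e-08 N = 81.7518 nN

81.7518


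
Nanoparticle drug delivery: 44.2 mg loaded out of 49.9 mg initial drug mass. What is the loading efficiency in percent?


Drug loading efficiency = (drug loaded / drug initial) * 100
DLE = 44.2 / 49.9 * 100
DLE = 0.8858 * 100
DLE = 88.58%

88.58


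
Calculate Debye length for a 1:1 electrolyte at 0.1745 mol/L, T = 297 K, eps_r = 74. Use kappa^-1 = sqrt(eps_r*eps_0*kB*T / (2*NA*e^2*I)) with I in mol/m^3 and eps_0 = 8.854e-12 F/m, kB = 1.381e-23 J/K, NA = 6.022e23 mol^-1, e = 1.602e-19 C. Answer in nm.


Ionic strength I = 0.1745 * 1^2 * 1000 = 174.5 mol/m^3
kappa^-1 = sqrt(74 * 8.854e-12 * 1.381e-23 * 297 / (2 * 6.022e23 * (1.602e-19)^2 * 174.5))
kappa^-1 = 0.706 nm

0.706


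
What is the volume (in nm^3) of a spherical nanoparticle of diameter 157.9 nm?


Radius r = 157.9/2 = 78.95 nm
Volume V = (4/3) * pi * r^3
V = (4/3) * pi * (78.95)^3
V = 2061318.08 nm^3

2061318.08


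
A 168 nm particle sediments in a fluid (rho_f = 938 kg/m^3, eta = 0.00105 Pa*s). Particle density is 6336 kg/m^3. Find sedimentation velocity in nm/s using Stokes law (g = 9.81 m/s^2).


Radius R = 168/2 nm = 8.4e-08 m
Density difference = 6336 - 938 = 5398 kg/m^3
v = 2 * R^2 * (rho_p - rho_f) * g / (9 * eta)
v = 2 * (8.4e-08)^2 * 5398 * 9.81 / (9 * 0.00105)
v = 7.90785e-08 m/s = 79.0785 nm/s

79.0785


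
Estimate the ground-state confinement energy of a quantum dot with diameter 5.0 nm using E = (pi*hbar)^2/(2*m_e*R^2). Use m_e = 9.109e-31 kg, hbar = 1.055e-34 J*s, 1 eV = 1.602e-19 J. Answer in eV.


Radius R = 5.0/2 = 2.5 nm = 2.5e-09 m
E = (pi * 1.055e-34)^2 / (2 * 9.109e-31 * (2.5e-09)^2)
E(J) = 9.6477e-21
E = E(J) / 1.602e-19 = 0.0602 eV

0.0602


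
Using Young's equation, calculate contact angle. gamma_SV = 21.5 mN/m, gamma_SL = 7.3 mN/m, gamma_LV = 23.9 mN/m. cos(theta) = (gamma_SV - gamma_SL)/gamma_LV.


cos(theta) = (gamma_SV - gamma_SL) / gamma_LV
cos(theta) = (21.5 - 7.3) / 23.9
cos(theta) = 0.594142
theta = arccos(0.594142) = 53.55 degrees

53.55


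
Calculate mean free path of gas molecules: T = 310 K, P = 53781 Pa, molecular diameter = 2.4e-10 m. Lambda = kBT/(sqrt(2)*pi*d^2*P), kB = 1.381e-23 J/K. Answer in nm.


Mean free path: lambda = kB*T / (sqrt(2) * pi * d^2 * P)
lambda = 1.381e-23 * 310 / (sqrt(2) * pi * (2.4e-10)^2 * 53781)
lambda = 3.11056e-07 m
lambda = 311.06 nm

311.06


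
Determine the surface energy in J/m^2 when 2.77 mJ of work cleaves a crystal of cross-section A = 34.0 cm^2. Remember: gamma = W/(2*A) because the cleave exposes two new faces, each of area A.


Convert: A = 34.0 cm^2 = 0.0034 m^2, W = 2.77 mJ = 0.00277 J
Cleaving exposes two faces of area A, so total new surface = 2*A and gamma = W / (2*A)
gamma = 0.00277 / (2 * 0.0034)
gamma = 0.407 J/m^2

0.407


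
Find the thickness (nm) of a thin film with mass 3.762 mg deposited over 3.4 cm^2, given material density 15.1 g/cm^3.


Convert: m = 3.762 mg = 3.7620e-06 kg, A = 3.4 cm^2 = 3.4000e-04 m^2, rho = 15.1 g/cm^3 = 15100 kg/m^3
t = m / (A * rho)
t = 3.7620e-06 / (3.4000e-04 * 15100)
t = 7.3276e-07 m = 732.8 nm

732.8


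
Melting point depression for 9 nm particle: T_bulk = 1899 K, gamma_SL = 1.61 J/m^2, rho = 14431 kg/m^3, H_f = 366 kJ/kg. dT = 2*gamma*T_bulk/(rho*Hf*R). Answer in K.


Radius R = 9/2 = 4.5 nm = 4.5e-09 m
Convert H_f = 366 kJ/kg = 366000 J/kg
dT = 2 * gamma_SL * T_bulk / (rho * H_f * R)
dT = 2 * 1.61 * 1899 / (14431 * 366000 * 4.5e-09)
dT = 257.3 K

257.3


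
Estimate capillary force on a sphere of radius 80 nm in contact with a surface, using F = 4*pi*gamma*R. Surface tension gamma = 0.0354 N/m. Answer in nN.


Convert radius: R = 80 nm = 8e-08 m
F = 4 * pi * gamma * R
F = 4 * pi * 0.0354 * 8e-08
F = 3.5588e-08 N = 35.588 nN

35.588


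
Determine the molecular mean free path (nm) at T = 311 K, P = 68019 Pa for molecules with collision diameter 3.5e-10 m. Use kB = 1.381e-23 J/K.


Mean free path: lambda = kB*T / (sqrt(2) * pi * d^2 * P)
lambda = 1.381e-23 * 311 / (sqrt(2) * pi * (3.5e-10)^2 * 68019)
lambda = 1.16017e-07 m
lambda = 116.02 nm

116.02


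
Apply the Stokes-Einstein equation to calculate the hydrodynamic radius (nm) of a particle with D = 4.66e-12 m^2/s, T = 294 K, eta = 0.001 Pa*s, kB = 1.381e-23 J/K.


Stokes-Einstein: R = kB*T / (6*pi*eta*D)
R = 1.381e-23 * 294 / (6 * pi * 0.001 * 4.66e-12)
R = 4.62226e-08 m = 46.22 nm

46.22


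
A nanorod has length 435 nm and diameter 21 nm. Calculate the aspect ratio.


Aspect ratio AR = length / diameter
AR = 435 / 21
AR = 20.71

20.71


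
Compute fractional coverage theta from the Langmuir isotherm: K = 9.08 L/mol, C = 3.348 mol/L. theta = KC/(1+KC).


Langmuir isotherm: theta = K*C / (1 + K*C)
K*C = 9.08 * 3.348 = 30.39984
theta = 30.39984 / (1 + 30.39984) = 30.39984 / 31.39984
theta = 0.9682

0.9682


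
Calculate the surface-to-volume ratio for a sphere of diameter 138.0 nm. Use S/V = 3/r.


Radius r = 138.0/2 = 69 nm
S/V = 3 / r = 3 / 69
S/V = 0.0435 nm^-1

0.0435


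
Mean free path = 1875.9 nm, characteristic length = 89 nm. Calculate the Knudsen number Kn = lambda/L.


Knudsen number Kn = lambda / L
Kn = 1875.9 / 89
Kn = 21.0775

21.0775


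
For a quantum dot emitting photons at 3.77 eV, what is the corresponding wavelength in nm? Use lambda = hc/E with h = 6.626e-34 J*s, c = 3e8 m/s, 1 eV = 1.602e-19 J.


Convert energy: E = 3.77 eV = 3.77 * 1.602e-19 = 6.03954e-19 J
lambda = h*c / E = 6.626e-34 * 3e8 / 6.03954e-19
lambda = 3.29131e-07 m = 329.1 nm

329.1


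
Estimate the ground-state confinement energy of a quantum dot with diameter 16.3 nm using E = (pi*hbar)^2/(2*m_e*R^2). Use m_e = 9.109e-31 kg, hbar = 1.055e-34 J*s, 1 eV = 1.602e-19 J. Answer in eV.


Radius R = 16.3/2 = 8.15 nm = 8.15e-09 m
E = (pi * 1.055e-34)^2 / (2 * 9.109e-31 * (8.15e-09)^2)
E(J) = 9.07797e-22
E = E(J) / 1.602e-19 = 0.0057 eV

0.0057


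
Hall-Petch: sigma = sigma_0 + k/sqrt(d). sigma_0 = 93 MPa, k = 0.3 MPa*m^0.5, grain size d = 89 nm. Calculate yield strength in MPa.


d = 89 nm = 8.9e-08 m
sqrt(d) = 0.0002983287
Hall-Petch contribution = k / sqrt(d) = 0.3 / 0.0002983287 = 1005.6 MPa
sigma = sigma_0 + k/sqrt(d) = 93 + 1005.6 = 1098.6 MPa

1098.6


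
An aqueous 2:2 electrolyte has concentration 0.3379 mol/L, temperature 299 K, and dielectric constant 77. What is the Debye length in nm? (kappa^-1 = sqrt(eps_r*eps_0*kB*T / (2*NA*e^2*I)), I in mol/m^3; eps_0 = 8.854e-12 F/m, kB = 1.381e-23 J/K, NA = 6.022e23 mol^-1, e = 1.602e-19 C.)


Ionic strength I = 0.3379 * 2^2 * 1000 = 1351.6 mol/m^3
kappa^-1 = sqrt(77 * 8.854e-12 * 1.381e-23 * 299 / (2 * 6.022e23 * (1.602e-19)^2 * 1351.6))
kappa^-1 = 0.26 nm

0.26


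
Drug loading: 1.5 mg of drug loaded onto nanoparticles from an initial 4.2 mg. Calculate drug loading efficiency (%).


Drug loading efficiency = (drug loaded / drug initial) * 100
DLE = 1.5 / 4.2 * 100
DLE = 0.3571 * 100
DLE = 35.71%

35.71


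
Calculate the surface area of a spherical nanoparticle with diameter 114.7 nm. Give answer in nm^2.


Radius r = 114.7/2 = 57.35 nm
Surface area SA = 4 * pi * r^2
SA = 4 * pi * (57.35)^2
SA = 41331.08 nm^2

41331.08


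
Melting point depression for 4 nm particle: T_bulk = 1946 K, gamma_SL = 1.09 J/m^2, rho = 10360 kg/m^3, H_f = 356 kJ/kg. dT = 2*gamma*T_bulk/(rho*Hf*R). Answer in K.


Radius R = 4/2 = 2 nm = 2e-09 m
Convert H_f = 356 kJ/kg = 356000 J/kg
dT = 2 * gamma_SL * T_bulk / (rho * H_f * R)
dT = 2 * 1.09 * 1946 / (10360 * 356000 * 2e-09)
dT = 575.1 K

575.1


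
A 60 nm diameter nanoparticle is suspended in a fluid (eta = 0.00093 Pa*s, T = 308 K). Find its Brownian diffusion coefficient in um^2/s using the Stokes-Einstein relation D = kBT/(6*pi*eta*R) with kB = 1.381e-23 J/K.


Radius R = 60/2 = 30 nm = 3e-08 m
D = kB*T / (6*pi*eta*R)
D = 1.381e-23 * 308 / (6 * pi * 0.00093 * 3e-08)
D = 8.08796e-12 m^2/s = 8.088 um^2/s

8.088


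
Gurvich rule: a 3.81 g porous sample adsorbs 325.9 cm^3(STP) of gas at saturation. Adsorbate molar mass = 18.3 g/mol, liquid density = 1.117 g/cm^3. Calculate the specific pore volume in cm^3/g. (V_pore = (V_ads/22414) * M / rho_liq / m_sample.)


Moles adsorbed n = V_ads / 22414 = 325.9 / 22414 = 1.454002e-02 mol
Liquid volume V_liq = n * M / rho_liq = 1.454002e-02 * 18.3 / 1.117 = 0.23821 cm^3
Specific pore volume V_pore = V_liq / m_sample = 0.23821 / 3.81
V_pore = 0.0625 cm^3/g

0.0625


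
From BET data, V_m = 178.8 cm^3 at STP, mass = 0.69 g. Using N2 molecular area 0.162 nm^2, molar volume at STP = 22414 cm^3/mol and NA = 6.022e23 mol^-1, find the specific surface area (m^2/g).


Number of moles in monolayer = V_m / 22414 = 178.8 / 22414 = 0.00797716
Number of molecules = moles * NA = 0.00797716 * 6.022e23
SA = molecules * sigma / mass
SA = (178.8 / 22414) * 6.022e23 * 0.162e-18 / 0.69
SA = 1127.9 m^2/g

1127.9


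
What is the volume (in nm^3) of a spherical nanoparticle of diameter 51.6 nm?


Radius r = 51.6/2 = 25.8 nm
Volume V = (4/3) * pi * r^3
V = (4/3) * pi * (25.8)^3
V = 71936.24 nm^3

71936.24


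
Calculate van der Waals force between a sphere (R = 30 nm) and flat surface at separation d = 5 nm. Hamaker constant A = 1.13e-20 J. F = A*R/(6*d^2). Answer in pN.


Convert to SI: R = 30 nm = 3e-08 m, d = 5 nm = 5e-09 m
F = A * R / (6 * d^2)
F = 1.13e-20 * 3e-08 / (6 * (5e-09)^2)
F = 2.26e-12 N = 2.26 pN

2.26


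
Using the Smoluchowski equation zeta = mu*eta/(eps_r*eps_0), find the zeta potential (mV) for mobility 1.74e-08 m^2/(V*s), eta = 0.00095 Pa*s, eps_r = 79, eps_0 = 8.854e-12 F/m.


Smoluchowski equation: zeta = mu * eta / (eps_r * eps_0)
zeta = 1.74e-08 * 0.00095 / (79 * 8.854e-12)
zeta = 0.023632 V = 23.63 mV

23.63


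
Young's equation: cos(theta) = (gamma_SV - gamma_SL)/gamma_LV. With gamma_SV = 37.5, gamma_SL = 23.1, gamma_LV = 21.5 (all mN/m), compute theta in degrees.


cos(theta) = (gamma_SV - gamma_SL) / gamma_LV
cos(theta) = (37.5 - 23.1) / 21.5
cos(theta) = 0.669767
theta = arccos(0.669767) = 47.95 degrees

47.95


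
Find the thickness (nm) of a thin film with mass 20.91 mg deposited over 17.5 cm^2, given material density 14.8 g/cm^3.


Convert: m = 20.91 mg = 2.0910e-05 kg, A = 17.5 cm^2 = 1.7500e-03 m^2, rho = 14.8 g/cm^3 = 14800 kg/m^3
t = m / (A * rho)
t = 2.0910e-05 / (1.7500e-03 * 14800)
t = 8.0734e-07 m = 807.3 nm

807.3


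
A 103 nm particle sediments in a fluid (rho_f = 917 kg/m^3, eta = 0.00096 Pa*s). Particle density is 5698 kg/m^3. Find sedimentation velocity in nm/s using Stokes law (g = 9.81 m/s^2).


Radius R = 103/2 nm = 5.15e-08 m
Density difference = 5698 - 917 = 4781 kg/m^3
v = 2 * R^2 * (rho_p - rho_f) * g / (9 * eta)
v = 2 * (5.15e-08)^2 * 4781 * 9.81 / (9 * 0.00096)
v = 2.87951e-08 m/s = 28.7951 nm/s

28.7951


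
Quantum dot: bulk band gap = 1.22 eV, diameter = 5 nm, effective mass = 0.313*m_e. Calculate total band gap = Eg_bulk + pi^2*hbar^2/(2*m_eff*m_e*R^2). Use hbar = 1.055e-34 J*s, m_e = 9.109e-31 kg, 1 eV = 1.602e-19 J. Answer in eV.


Radius R = 5/2 nm = 2.5e-09 m
Confinement energy dE = pi^2 * hbar^2 / (2 * m_eff * m_e * R^2)
dE = pi^2 * (1.055e-34)^2 / (2 * 0.313 * 9.109e-31 * (2.5e-09)^2) J, divided by 1.602e-19 J/eV
dE = 0.1924 eV
Total band gap = E_g(bulk) + dE = 1.22 + 0.1924 = 1.4124 eV

1.4124


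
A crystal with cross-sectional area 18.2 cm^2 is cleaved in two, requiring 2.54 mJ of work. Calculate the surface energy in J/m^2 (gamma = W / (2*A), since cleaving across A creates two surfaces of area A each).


Convert: A = 18.2 cm^2 = 0.00182 m^2, W = 2.54 mJ = 0.00254 J
Cleaving exposes two faces of area A, so total new surface = 2*A and gamma = W / (2*A)
gamma = 0.00254 / (2 * 0.00182)
gamma = 0.698 J/m^2

0.698


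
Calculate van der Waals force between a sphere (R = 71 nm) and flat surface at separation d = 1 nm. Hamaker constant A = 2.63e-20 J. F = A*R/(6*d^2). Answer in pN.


Convert to SI: R = 71 nm = 7.1e-08 m, d = 1 nm = 1e-09 m
F = A * R / (6 * d^2)
F = 2.63e-20 * 7.1e-08 / (6 * (1e-09)^2)
F = 3.11217e-10 N = 311.217 pN

311.217


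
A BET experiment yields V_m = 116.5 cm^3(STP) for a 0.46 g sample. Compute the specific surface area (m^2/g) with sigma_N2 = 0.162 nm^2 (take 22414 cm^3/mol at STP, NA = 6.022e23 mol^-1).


Number of moles in monolayer = V_m / 22414 = 116.5 / 22414 = 0.00519764
Number of molecules = moles * NA = 0.00519764 * 6.022e23
SA = molecules * sigma / mass
SA = (116.5 / 22414) * 6.022e23 * 0.162e-18 / 0.46
SA = 1102.3 m^2/g

1102.3


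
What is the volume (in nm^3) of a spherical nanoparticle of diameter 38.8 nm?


Radius r = 38.8/2 = 19.4 nm
Volume V = (4/3) * pi * r^3
V = (4/3) * pi * (19.4)^3
V = 30583.97 nm^3

30583.97


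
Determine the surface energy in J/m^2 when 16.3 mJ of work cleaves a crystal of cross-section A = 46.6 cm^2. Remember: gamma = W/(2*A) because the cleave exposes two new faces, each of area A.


Convert: A = 46.6 cm^2 = 0.00466 m^2, W = 16.3 mJ = 0.0163 J
Cleaving exposes two faces of area A, so total new surface = 2*A and gamma = W / (2*A)
gamma = 0.0163 / (2 * 0.00466)
gamma = 1.749 J/m^2

1.749


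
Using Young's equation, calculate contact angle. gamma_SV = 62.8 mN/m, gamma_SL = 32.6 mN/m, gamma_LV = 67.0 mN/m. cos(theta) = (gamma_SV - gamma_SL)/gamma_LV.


cos(theta) = (gamma_SV - gamma_SL) / gamma_LV
cos(theta) = (62.8 - 32.6) / 67.0
cos(theta) = 0.450746
theta = arccos(0.450746) = 63.21 degrees

63.21


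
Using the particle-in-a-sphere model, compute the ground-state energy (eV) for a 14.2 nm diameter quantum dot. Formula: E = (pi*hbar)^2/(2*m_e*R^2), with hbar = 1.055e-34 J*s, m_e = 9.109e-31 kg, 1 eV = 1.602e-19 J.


Radius R = 14.2/2 = 7.1 nm = 7.1e-09 m
E = (pi * 1.055e-34)^2 / (2 * 9.109e-31 * (7.1e-09)^2)
E(J) = 1.19615e-21
E = E(J) / 1.602e-19 = 0.0075 eV

0.0075


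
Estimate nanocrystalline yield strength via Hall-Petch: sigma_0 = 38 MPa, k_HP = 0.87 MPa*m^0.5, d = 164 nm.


d = 164 nm = 1.64e-07 m
sqrt(d) = 0.0004049691
Hall-Petch contribution = k / sqrt(d) = 0.87 / 0.0004049691 = 2148.3 MPa
sigma = sigma_0 + k/sqrt(d) = 38 + 2148.3 = 2186.3 MPa

2186.3


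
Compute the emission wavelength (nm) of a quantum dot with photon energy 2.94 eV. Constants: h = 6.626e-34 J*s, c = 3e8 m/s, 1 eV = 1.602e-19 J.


Convert energy: E = 2.94 eV = 2.94 * 1.602e-19 = 4.70988e-19 J
lambda = h*c / E = 6.626e-34 * 3e8 / 4.70988e-19
lambda = 4.22049e-07 m = 422.0 nm

422.0


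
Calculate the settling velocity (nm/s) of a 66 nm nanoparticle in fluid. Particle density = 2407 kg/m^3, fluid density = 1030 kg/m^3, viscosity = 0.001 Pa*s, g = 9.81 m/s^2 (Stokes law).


Radius R = 66/2 nm = 3.3e-08 m
Density difference = 2407 - 1030 = 1377 kg/m^3
v = 2 * R^2 * (rho_p - rho_f) * g / (9 * eta)
v = 2 * (3.3e-08)^2 * 1377 * 9.81 / (9 * 0.001)
v = 3.26903e-09 m/s = 3.269 nm/s

3.269


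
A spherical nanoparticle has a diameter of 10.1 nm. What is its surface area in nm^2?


Radius r = 10.1/2 = 5.05 nm
Surface area SA = 4 * pi * r^2
SA = 4 * pi * (5.05)^2
SA = 320.47 nm^2

320.47


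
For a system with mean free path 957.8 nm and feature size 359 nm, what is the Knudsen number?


Knudsen number Kn = lambda / L
Kn = 957.8 / 359
Kn = 2.668

2.668


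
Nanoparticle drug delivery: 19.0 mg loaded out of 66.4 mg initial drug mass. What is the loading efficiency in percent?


Drug loading efficiency = (drug loaded / drug initial) * 100
DLE = 19.0 / 66.4 * 100
DLE = 0.2861 * 100
DLE = 28.61%

28.61


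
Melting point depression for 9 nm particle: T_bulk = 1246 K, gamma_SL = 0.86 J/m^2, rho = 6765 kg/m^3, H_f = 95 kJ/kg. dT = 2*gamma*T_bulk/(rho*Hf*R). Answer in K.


Radius R = 9/2 = 4.5 nm = 4.5e-09 m
Convert H_f = 95 kJ/kg = 95000 J/kg
dT = 2 * gamma_SL * T_bulk / (rho * H_f * R)
dT = 2 * 0.86 * 1246 / (6765 * 95000 * 4.5e-09)
dT = 741.0 K

741.0


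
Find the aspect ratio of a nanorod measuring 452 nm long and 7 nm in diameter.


Aspect ratio AR = length / diameter
AR = 452 / 7
AR = 64.57

64.57


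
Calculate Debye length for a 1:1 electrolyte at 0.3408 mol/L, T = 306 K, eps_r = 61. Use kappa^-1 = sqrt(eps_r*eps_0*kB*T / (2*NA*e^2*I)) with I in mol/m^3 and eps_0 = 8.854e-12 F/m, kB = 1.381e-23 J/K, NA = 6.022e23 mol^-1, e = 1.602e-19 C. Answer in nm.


Ionic strength I = 0.3408 * 1^2 * 1000 = 340.8 mol/m^3
kappa^-1 = sqrt(61 * 8.854e-12 * 1.381e-23 * 306 / (2 * 6.022e23 * (1.602e-19)^2 * 340.8))
kappa^-1 = 0.465 nm

0.465


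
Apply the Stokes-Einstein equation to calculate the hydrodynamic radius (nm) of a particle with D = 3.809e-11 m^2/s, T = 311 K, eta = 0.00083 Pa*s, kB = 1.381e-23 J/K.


Stokes-Einstein: R = kB*T / (6*pi*eta*D)
R = 1.381e-23 * 311 / (6 * pi * 0.00083 * 3.809e-11)
R = 7.20716e-09 m = 7.21 nm

7.21


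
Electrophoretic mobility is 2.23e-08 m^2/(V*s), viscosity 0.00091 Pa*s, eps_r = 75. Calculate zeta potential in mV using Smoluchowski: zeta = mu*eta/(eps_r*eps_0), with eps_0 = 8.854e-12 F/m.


Smoluchowski equation: zeta = mu * eta / (eps_r * eps_0)
zeta = 2.23e-08 * 0.00091 / (75 * 8.854e-12)
zeta = 0.030559 V = 30.56 mV

30.56


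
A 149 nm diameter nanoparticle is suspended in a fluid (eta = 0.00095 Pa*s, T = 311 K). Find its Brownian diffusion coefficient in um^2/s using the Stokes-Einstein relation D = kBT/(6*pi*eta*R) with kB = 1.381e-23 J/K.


Radius R = 149/2 = 74.5 nm = 7.45e-08 m
D = kB*T / (6*pi*eta*R)
D = 1.381e-23 * 311 / (6 * pi * 0.00095 * 7.45e-08)
D = 3.21939e-12 m^2/s = 3.219 um^2/s

3.219


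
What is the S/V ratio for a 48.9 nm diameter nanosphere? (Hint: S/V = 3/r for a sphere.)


Radius r = 48.9/2 = 24.45 nm
S/V = 3 / r = 3 / 24.45
S/V = 0.1227 nm^-1

0.1227


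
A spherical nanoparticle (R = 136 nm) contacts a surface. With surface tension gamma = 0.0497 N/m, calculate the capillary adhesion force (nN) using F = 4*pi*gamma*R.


Convert radius: R = 136 nm = 1.36e-07 m
F = 4 * pi * gamma * R
F = 4 * pi * 0.0497 * 1.36e-07
F = 8.49386e-08 N = 84.9386 nN

84.9386


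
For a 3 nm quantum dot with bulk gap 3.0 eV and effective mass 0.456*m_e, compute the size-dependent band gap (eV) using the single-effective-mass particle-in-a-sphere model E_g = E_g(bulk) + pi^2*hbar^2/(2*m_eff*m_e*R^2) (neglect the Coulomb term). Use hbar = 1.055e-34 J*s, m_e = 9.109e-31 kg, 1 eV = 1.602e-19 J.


Radius R = 3/2 nm = 1.5e-09 m
Confinement energy dE = pi^2 * hbar^2 / (2 * m_eff * m_e * R^2)
dE = pi^2 * (1.055e-34)^2 / (2 * 0.456 * 9.109e-31 * (1.5e-09)^2) J, divided by 1.602e-19 J/eV
dE = 0.3669 eV
Total band gap = E_g(bulk) + dE = 3.0 + 0.3669 = 3.3669 eV

3.3669


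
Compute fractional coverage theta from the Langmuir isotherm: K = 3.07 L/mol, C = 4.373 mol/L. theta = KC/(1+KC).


Langmuir isotherm: theta = K*C / (1 + K*C)
K*C = 3.07 * 4.373 = 13.42511
theta = 13.42511 / (1 + 13.42511) = 13.42511 / 14.42511
theta = 0.9307

0.9307


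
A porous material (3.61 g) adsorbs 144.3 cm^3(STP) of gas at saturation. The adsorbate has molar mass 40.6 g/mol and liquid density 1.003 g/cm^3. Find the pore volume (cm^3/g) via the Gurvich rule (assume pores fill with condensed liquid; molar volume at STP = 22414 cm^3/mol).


Moles adsorbed n = V_ads / 22414 = 144.3 / 22414 = 6.437941e-03 mol
Liquid volume V_liq = n * M / rho_liq = 6.437941e-03 * 40.6 / 1.003 = 0.26060 cm^3
Specific pore volume V_pore = V_liq / m_sample = 0.26060 / 3.61
V_pore = 0.0722 cm^3/g

0.0722


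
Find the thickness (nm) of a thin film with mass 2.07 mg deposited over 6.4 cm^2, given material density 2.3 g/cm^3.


Convert: m = 2.07 mg = 2.0700e-06 kg, A = 6.4 cm^2 = 6.4000e-04 m^2, rho = 2.3 g/cm^3 = 2300 kg/m^3
t = m / (A * rho)
t = 2.0700e-06 / (6.4000e-04 * 2300)
t = 1.4062e-06 m = 1406.2 nm

1406.2


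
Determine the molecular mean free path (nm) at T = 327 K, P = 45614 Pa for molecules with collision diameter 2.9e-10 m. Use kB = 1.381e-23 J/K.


Mean free path: lambda = kB*T / (sqrt(2) * pi * d^2 * P)
lambda = 1.381e-23 * 327 / (sqrt(2) * pi * (2.9e-10)^2 * 45614)
lambda = 2.64961e-07 m
lambda = 264.96 nm

264.96


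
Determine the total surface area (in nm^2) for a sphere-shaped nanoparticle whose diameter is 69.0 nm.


Radius r = 69.0/2 = 34.5 nm
Surface area SA = 4 * pi * r^2
SA = 4 * pi * (34.5)^2
SA = 14957.12 nm^2

14957.12


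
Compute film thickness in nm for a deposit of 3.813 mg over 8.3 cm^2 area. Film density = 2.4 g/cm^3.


Convert: m = 3.813 mg = 3.8130e-06 kg, A = 8.3 cm^2 = 8.3000e-04 m^2, rho = 2.4 g/cm^3 = 2400 kg/m^3
t = m / (A * rho)
t = 3.8130e-06 / (8.3000e-04 * 2400)
t = 1.9142e-06 m = 1914.2 nm

1914.2


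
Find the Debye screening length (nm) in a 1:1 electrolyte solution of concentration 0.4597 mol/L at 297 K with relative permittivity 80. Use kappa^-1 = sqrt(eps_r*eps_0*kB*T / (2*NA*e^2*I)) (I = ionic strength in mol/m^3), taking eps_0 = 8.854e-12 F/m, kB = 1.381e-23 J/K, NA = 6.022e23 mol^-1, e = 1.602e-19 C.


Ionic strength I = 0.4597 * 1^2 * 1000 = 459.7 mol/m^3
kappa^-1 = sqrt(80 * 8.854e-12 * 1.381e-23 * 297 / (2 * 6.022e23 * (1.602e-19)^2 * 459.7))
kappa^-1 = 0.452 nm

0.452


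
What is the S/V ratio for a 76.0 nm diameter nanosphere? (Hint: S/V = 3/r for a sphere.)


Radius r = 76.0/2 = 38 nm
S/V = 3 / r = 3 / 38
S/V = 0.0789 nm^-1

0.0789


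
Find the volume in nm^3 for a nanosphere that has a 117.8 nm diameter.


Radius r = 117.8/2 = 58.9 nm
Volume V = (4/3) * pi * r^3
V = (4/3) * pi * (58.9)^3
V = 855922.6 nm^3

855922.6


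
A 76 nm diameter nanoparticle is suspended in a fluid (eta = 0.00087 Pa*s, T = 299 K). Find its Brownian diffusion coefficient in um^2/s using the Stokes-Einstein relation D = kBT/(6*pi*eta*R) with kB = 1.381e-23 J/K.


Radius R = 76/2 = 38 nm = 3.8e-08 m
D = kB*T / (6*pi*eta*R)
D = 1.381e-23 * 299 / (6 * pi * 0.00087 * 3.8e-08)
D = 6.62614e-12 m^2/s = 6.626 um^2/s

6.626


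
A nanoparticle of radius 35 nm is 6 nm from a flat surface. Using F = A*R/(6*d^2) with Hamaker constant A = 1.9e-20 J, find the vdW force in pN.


Convert to SI: R = 35 nm = 3.5e-08 m, d = 6 nm = 6e-09 m
F = A * R / (6 * d^2)
F = 1.9e-20 * 3.5e-08 / (6 * (6e-09)^2)
F = 3.0787e-12 N = 3.079 pN

3.079


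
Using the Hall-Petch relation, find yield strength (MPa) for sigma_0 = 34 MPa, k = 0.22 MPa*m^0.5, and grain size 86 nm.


d = 86 nm = 8.6e-08 m
sqrt(d) = 0.0002932576
Hall-Petch contribution = k / sqrt(d) = 0.22 / 0.0002932576 = 750.2 MPa
sigma = sigma_0 + k/sqrt(d) = 34 + 750.2 = 784.2 MPa

784.2


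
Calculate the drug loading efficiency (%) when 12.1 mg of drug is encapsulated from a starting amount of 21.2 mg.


Drug loading efficiency = (drug loaded / drug initial) * 100
DLE = 12.1 / 21.2 * 100
DLE = 0.5708 * 100
DLE = 57.08%

57.08


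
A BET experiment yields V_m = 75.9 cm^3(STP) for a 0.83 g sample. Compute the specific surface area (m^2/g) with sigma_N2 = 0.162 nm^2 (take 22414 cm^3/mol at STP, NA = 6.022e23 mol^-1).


Number of moles in monolayer = V_m / 22414 = 75.9 / 22414 = 0.00338628
Number of molecules = moles * NA = 0.00338628 * 6.022e23
SA = molecules * sigma / mass
SA = (75.9 / 22414) * 6.022e23 * 0.162e-18 / 0.83
SA = 398.0 m^2/g

398.0


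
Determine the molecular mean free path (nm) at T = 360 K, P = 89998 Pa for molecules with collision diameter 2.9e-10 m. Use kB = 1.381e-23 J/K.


Mean free path: lambda = kB*T / (sqrt(2) * pi * d^2 * P)
lambda = 1.381e-23 * 360 / (sqrt(2) * pi * (2.9e-10)^2 * 89998)
lambda = 1.47844e-07 m
lambda = 147.84 nm

147.84


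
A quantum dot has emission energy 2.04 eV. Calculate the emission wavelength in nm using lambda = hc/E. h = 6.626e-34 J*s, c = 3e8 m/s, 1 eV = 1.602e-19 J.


Convert energy: E = 2.04 eV = 2.04 * 1.602e-19 = 3.26808e-19 J
lambda = h*c / E = 6.626e-34 * 3e8 / 3.26808e-19
lambda = 6.08247e-07 m = 608.2 nm

608.2


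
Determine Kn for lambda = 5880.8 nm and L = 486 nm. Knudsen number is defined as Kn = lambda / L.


Knudsen number Kn = lambda / L
Kn = 5880.8 / 486
Kn = 12.1004

12.1004


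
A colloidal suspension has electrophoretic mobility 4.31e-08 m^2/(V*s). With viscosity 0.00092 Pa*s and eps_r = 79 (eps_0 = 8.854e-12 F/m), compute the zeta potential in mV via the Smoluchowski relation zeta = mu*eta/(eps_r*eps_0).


Smoluchowski equation: zeta = mu * eta / (eps_r * eps_0)
zeta = 4.31e-08 * 0.00092 / (79 * 8.854e-12)
zeta = 0.056689 V = 56.69 mV

56.69


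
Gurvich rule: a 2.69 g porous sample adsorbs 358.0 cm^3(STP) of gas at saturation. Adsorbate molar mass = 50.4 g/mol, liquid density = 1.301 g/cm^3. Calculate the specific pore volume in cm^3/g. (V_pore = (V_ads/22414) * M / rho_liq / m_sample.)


Moles adsorbed n = V_ads / 22414 = 358.0 / 22414 = 1.597216e-02 mol
Liquid volume V_liq = n * M / rho_liq = 1.597216e-02 * 50.4 / 1.301 = 0.61875 cm^3
Specific pore volume V_pore = V_liq / m_sample = 0.61875 / 2.69
V_pore = 0.23 cm^3/g

0.23


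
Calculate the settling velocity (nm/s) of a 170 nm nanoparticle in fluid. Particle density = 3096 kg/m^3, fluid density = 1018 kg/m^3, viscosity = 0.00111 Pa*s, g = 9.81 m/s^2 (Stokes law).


Radius R = 170/2 nm = 8.5e-08 m
Density difference = 3096 - 1018 = 2078 kg/m^3
v = 2 * R^2 * (rho_p - rho_f) * g / (9 * eta)
v = 2 * (8.5e-08)^2 * 2078 * 9.81 / (9 * 0.00111)
v = 2.94861e-08 m/s = 29.4861 nm/s

29.4861


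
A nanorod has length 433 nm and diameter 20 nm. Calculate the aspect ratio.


Aspect ratio AR = length / diameter
AR = 433 / 20
AR = 21.65

21.65


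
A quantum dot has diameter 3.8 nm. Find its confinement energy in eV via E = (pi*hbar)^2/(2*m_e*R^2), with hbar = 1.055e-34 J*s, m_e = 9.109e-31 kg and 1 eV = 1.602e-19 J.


Radius R = 3.8/2 = 1.9 nm = 1.9e-09 m
E = (pi * 1.055e-34)^2 / (2 * 9.109e-31 * (1.9e-09)^2)
E(J) = 1.67031e-20
E = E(J) / 1.602e-19 = 0.1043 eV

0.1043


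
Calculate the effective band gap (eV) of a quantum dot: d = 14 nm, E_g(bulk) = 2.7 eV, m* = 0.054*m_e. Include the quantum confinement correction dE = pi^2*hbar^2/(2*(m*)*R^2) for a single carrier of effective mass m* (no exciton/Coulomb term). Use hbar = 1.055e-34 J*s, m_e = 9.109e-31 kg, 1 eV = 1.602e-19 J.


Radius R = 14/2 nm = 7e-09 m
Confinement energy dE = pi^2 * hbar^2 / (2 * m_eff * m_e * R^2)
dE = pi^2 * (1.055e-34)^2 / (2 * 0.054 * 9.109e-31 * (7e-09)^2) J, divided by 1.602e-19 J/eV
dE = 0.1422 eV
Total band gap = E_g(bulk) + dE = 2.7 + 0.1422 = 2.8422 eV

2.8422


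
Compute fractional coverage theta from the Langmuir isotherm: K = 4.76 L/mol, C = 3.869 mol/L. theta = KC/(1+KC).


Langmuir isotherm: theta = K*C / (1 + K*C)
K*C = 4.76 * 3.869 = 18.41644
theta = 18.41644 / (1 + 18.41644) = 18.41644 / 19.41644
theta = 0.9485

0.9485


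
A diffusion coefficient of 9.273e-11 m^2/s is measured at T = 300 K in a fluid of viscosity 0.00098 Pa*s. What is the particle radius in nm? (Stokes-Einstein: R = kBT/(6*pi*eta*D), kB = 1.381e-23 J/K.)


Stokes-Einstein: R = kB*T / (6*pi*eta*D)
R = 1.381e-23 * 300 / (6 * pi * 0.00098 * 9.273e-11)
R = 2.41862e-09 m = 2.42 nm

2.42


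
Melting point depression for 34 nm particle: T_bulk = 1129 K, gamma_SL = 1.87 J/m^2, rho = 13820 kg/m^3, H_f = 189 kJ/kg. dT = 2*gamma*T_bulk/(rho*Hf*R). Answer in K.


Radius R = 34/2 = 17 nm = 1.7e-08 m
Convert H_f = 189 kJ/kg = 189000 J/kg
dT = 2 * gamma_SL * T_bulk / (rho * H_f * R)
dT = 2 * 1.87 * 1129 / (13820 * 189000 * 1.7e-08)
dT = 95.1 K

95.1


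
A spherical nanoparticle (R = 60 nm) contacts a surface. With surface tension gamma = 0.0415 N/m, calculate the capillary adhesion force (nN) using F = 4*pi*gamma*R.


Convert radius: R = 60 nm = 6e-08 m
F = 4 * pi * gamma * R
F = 4 * pi * 0.0415 * 6e-08
F = 3.12903e-08 N = 31.2903 nN

31.2903


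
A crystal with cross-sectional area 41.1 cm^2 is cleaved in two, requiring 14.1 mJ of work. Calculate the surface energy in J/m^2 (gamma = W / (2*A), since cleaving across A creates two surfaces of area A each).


Convert: A = 41.1 cm^2 = 0.00411 m^2, W = 14.1 mJ = 0.0141 J
Cleaving exposes two faces of area A, so total new surface = 2*A and gamma = W / (2*A)
gamma = 0.0141 / (2 * 0.00411)
gamma = 1.715 J/m^2

1.715


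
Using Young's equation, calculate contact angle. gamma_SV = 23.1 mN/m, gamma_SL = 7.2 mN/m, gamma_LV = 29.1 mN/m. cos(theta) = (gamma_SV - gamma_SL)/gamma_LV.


cos(theta) = (gamma_SV - gamma_SL) / gamma_LV
cos(theta) = (23.1 - 7.2) / 29.1
cos(theta) = 0.546392
theta = arccos(0.546392) = 56.88 degrees

56.88


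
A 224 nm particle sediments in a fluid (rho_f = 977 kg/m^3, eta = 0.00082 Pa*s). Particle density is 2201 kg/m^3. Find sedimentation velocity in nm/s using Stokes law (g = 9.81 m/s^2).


Radius R = 224/2 nm = 1.12e-07 m
Density difference = 2201 - 977 = 1224 kg/m^3
v = 2 * R^2 * (rho_p - rho_f) * g / (9 * eta)
v = 2 * (1.12e-07)^2 * 1224 * 9.81 / (9 * 0.00082)
v = 4.08188e-08 m/s = 40.8188 nm/s

40.8188


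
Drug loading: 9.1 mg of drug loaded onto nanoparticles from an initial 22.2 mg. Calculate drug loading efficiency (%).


Drug loading efficiency = (drug loaded / drug initial) * 100
DLE = 9.1 / 22.2 * 100
DLE = 0.4099 * 100
DLE = 40.99%

40.99


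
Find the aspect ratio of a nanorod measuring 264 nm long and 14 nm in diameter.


Aspect ratio AR = length / diameter
AR = 264 / 14
AR = 18.86

18.86


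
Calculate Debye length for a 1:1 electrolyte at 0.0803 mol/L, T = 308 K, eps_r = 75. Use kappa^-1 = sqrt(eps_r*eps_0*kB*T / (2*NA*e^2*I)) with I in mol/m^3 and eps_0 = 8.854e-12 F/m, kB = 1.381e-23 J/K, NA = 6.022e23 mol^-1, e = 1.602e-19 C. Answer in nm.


Ionic strength I = 0.0803 * 1^2 * 1000 = 80.3 mol/m^3
kappa^-1 = sqrt(75 * 8.854e-12 * 1.381e-23 * 308 / (2 * 6.022e23 * (1.602e-19)^2 * 80.3))
kappa^-1 = 1.067 nm

1.067


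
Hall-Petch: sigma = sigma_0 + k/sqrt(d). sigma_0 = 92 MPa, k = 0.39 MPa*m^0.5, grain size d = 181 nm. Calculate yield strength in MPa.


d = 181 nm = 1.81e-07 m
sqrt(d) = 0.0004254409
Hall-Petch contribution = k / sqrt(d) = 0.39 / 0.0004254409 = 916.7 MPa
sigma = sigma_0 + k/sqrt(d) = 92 + 916.7 = 1008.7 MPa

1008.7


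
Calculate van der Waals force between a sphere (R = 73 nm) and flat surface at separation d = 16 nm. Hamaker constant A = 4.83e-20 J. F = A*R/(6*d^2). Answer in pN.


Convert to SI: R = 73 nm = 7.3e-08 m, d = 16 nm = 1.6e-08 m
F = A * R / (6 * d^2)
F = 4.83e-20 * 7.3e-08 / (6 * (1.6e-08)^2)
F = 2.29551e-12 N = 2.296 pN

2.296


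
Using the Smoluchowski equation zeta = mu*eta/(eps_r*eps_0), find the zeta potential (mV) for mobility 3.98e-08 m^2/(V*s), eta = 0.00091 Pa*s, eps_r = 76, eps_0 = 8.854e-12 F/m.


Smoluchowski equation: zeta = mu * eta / (eps_r * eps_0)
zeta = 3.98e-08 * 0.00091 / (76 * 8.854e-12)
zeta = 0.053823 V = 53.82 mV

53.82


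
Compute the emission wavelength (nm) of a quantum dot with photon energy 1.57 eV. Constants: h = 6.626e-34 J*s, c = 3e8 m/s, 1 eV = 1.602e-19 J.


Convert energy: E = 1.57 eV = 1.57 * 1.602e-19 = 2.51514e-19 J
lambda = h*c / E = 6.626e-34 * 3e8 / 2.51514e-19
lambda = 7.90334e-07 m = 790.3 nm

790.3


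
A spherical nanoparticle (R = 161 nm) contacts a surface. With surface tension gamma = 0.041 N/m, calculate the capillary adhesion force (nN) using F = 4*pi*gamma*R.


Convert radius: R = 161 nm = 1.61e-07 m
F = 4 * pi * gamma * R
F = 4 * pi * 0.041 * 1.61e-07
F = 8.29506e-08 N = 82.9506 nN

82.9506


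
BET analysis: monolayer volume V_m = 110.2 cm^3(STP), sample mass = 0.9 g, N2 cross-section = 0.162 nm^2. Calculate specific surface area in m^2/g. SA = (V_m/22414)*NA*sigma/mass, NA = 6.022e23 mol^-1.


Number of moles in monolayer = V_m / 22414 = 110.2 / 22414 = 0.00491657
Number of molecules = moles * NA = 0.00491657 * 6.022e23
SA = molecules * sigma / mass
SA = (110.2 / 22414) * 6.022e23 * 0.162e-18 / 0.9
SA = 532.9 m^2/g

532.9


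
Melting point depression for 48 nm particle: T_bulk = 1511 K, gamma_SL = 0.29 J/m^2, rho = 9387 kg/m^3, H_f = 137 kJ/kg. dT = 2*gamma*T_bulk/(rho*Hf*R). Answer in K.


Radius R = 48/2 = 24 nm = 2.4e-08 m
Convert H_f = 137 kJ/kg = 137000 J/kg
dT = 2 * gamma_SL * T_bulk / (rho * H_f * R)
dT = 2 * 0.29 * 1511 / (9387 * 137000 * 2.4e-08)
dT = 28.4 K

28.4


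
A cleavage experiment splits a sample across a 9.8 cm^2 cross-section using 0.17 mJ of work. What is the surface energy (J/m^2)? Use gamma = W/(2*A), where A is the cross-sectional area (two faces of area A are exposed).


Convert: A = 9.8 cm^2 = 0.00098 m^2, W = 0.17 mJ = 0.00017 J
Cleaving exposes two faces of area A, so total new surface = 2*A and gamma = W / (2*A)
gamma = 0.00017 / (2 * 0.00098)
gamma = 0.087 J/m^2

0.087


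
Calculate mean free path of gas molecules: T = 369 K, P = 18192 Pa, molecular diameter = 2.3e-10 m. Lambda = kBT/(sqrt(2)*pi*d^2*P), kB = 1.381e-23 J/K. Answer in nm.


Mean free path: lambda = kB*T / (sqrt(2) * pi * d^2 * P)
lambda = 1.381e-23 * 369 / (sqrt(2) * pi * (2.3e-10)^2 * 18192)
lambda = 1.19184e-06 m
lambda = 1191.84 nm

1191.84


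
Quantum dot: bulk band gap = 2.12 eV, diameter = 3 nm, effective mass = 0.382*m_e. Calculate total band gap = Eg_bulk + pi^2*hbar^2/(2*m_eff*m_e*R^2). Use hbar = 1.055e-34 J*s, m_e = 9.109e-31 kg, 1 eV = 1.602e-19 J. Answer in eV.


Radius R = 3/2 nm = 1.5e-09 m
Confinement energy dE = pi^2 * hbar^2 / (2 * m_eff * m_e * R^2)
dE = pi^2 * (1.055e-34)^2 / (2 * 0.382 * 9.109e-31 * (1.5e-09)^2) J, divided by 1.602e-19 J/eV
dE = 0.4379 eV
Total band gap = E_g(bulk) + dE = 2.12 + 0.4379 = 2.5579 eV

2.5579


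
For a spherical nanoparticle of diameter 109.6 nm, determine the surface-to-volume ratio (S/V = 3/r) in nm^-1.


Radius r = 109.6/2 = 54.8 nm
S/V = 3 / r = 3 / 54.8
S/V = 0.0547 nm^-1

0.0547


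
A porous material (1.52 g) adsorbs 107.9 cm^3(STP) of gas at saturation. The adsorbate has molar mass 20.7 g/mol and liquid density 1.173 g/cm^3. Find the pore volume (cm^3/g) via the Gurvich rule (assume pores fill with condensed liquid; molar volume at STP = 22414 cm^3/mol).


Moles adsorbed n = V_ads / 22414 = 107.9 / 22414 = 4.813956e-03 mol
Liquid volume V_liq = n * M / rho_liq = 4.813956e-03 * 20.7 / 1.173 = 0.08495 cm^3
Specific pore volume V_pore = V_liq / m_sample = 0.08495 / 1.52
V_pore = 0.0559 cm^3/g

0.0559


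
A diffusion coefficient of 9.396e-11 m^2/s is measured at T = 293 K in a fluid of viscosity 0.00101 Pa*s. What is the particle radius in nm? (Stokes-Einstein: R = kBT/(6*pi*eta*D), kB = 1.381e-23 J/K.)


Stokes-Einstein: R = kB*T / (6*pi*eta*D)
R = 1.381e-23 * 293 / (6 * pi * 0.00101 * 9.396e-11)
R = 2.26202e-09 m = 2.26 nm

2.26


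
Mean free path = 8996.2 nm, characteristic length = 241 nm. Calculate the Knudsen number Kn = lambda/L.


Knudsen number Kn = lambda / L
Kn = 8996.2 / 241
Kn = 37.3286

37.3286


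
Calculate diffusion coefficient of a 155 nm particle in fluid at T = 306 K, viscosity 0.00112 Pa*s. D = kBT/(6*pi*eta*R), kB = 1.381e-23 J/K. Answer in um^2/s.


Radius R = 155/2 = 77.5 nm = 7.75e-08 m
D = kB*T / (6*pi*eta*R)
D = 1.381e-23 * 306 / (6 * pi * 0.00112 * 7.75e-08)
D = 2.58282e-12 m^2/s = 2.583 um^2/s

2.583


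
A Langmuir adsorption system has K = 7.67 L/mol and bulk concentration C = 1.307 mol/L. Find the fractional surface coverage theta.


Langmuir isotherm: theta = K*C / (1 + K*C)
K*C = 7.67 * 1.307 = 10.02469
theta = 10.02469 / (1 + 10.02469) = 10.02469 / 11.02469
theta = 0.9093

0.9093
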